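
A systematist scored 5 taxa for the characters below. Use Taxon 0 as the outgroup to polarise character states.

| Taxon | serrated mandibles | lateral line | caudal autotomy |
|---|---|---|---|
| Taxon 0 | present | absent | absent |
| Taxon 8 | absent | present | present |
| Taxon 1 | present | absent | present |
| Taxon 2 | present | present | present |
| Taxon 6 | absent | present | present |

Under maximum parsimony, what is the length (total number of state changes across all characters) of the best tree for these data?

3

Character polarity is set by the outgroup: the derived state is whichever differs from the outgroup's state, so for serrated mandibles the derived state is 'absent', and for the remaining characters it is 'present'.
Only Taxon 6 and Taxon 8 show the derived state 'absent' for serrated mandibles, supporting them as a clade.
Only Taxon 2, Taxon 6, and Taxon 8 show the derived state 'present' for lateral line, supporting them as a clade.
caudal autotomy (derived state 'present') is shared by all ingroup taxa — unites the whole ingroup.
Most parsimonious ingroup topology: (((Taxon 8,Taxon 6),Taxon 2),Taxon 1).
Changes per character on this tree: serrated mandibles: 1; lateral line: 1; caudal autotomy: 1.
Total = 3.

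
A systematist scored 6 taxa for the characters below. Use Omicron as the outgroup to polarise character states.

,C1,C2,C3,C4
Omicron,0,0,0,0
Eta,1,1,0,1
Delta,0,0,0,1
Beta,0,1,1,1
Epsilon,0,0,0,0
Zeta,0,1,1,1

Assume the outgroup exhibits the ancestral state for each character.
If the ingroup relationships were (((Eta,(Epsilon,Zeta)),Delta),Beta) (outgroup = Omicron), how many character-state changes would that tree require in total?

Map each character onto (((Eta,(Epsilon,Zeta)),Delta),Beta) (rooted by Omicron) and count the minimum state changes it requires (Fitch parsimony):
C1: 1; C2: 3; C3: 2; C4: 2.
Total tree length = 8.

8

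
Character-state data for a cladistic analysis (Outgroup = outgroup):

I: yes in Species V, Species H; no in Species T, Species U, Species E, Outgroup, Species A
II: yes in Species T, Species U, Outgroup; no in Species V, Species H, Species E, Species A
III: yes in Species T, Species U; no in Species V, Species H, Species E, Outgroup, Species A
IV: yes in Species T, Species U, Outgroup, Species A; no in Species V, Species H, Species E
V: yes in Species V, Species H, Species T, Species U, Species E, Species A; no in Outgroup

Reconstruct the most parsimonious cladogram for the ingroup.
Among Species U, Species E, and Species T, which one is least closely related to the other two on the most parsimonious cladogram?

Species E

Character polarity is set by the outgroup: the derived state is whichever differs from the outgroup's state, so for II, IV the derived state is 'no', and for the remaining characters it is 'yes'.
Only Species H and Species V show the derived state 'yes' for I, supporting them as a clade.
II: derived state 'no' in Species A, Species E, Species H, and Species V only — synapomorphy for {Species A, Species E, Species H, Species V}.
Only Species T and Species U show the derived state 'yes' for III, supporting them as a clade.
Only Species E, Species H, and Species V show the derived state 'no' for IV, supporting them as a clade.
V (derived state 'yes') is shared by all ingroup taxa — unites the whole ingroup.
Most parsimonious ingroup topology: (((Species E,(Species V,Species H)),Species A),(Species U,Species T)).
Species U and Species T share a more recent common ancestor with each other than either does with Species E, so Species E is the least closely related of the three.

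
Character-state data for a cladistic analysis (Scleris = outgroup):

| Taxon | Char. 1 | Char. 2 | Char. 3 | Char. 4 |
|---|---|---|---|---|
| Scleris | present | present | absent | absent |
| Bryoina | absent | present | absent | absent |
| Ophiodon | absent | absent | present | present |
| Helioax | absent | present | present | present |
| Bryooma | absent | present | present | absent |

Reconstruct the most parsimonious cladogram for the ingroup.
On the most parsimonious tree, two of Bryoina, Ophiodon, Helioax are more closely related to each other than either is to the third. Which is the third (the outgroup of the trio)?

Character polarity is set by the outgroup: the derived state is whichever differs from the outgroup's state, so for Char. 1, Char. 2 the derived state is 'absent', and for the remaining characters it is 'present'.
All ingroup taxa share the derived state 'absent' for Char. 1; it defines the ingroup but does not resolve relationships within it.
Char. 2: derived state 'absent' in Ophiodon only — an autapomorphy, so it tells us nothing about relationships among taxa.
Char. 3: derived state 'present' in Bryooma, Helioax, and Ophiodon only — synapomorphy for {Bryooma, Helioax, Ophiodon}.
Char. 4: derived state 'present' in Helioax and Ophiodon only — synapomorphy for {Helioax, Ophiodon}.
Most parsimonious ingroup topology: (Bryoina,((Ophiodon,Helioax),Bryooma)).
Helioax and Ophiodon share a more recent common ancestor with each other than either does with Bryoina, so Bryoina is the least closely related of the three.

Bryoina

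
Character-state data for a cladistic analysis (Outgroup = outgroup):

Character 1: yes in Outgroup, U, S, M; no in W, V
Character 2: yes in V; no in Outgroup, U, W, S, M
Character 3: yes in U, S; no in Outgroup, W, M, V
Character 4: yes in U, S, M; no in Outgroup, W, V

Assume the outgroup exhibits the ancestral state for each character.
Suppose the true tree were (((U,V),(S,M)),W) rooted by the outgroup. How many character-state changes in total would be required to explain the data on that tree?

7

Map each character onto (((U,V),(S,M)),W) (rooted by Outgroup) and count the minimum state changes it requires (Fitch parsimony):
Character 1: 2; Character 2: 1; Character 3: 2; Character 4: 2.
Total tree length = 7.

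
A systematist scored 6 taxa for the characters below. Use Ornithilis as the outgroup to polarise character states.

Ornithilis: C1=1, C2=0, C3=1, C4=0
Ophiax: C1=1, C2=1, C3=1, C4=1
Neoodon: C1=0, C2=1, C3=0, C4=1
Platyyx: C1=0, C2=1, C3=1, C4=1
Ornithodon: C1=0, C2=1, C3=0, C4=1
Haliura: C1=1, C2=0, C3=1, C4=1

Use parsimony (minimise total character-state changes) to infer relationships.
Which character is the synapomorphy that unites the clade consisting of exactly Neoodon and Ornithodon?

Character polarity is set by the outgroup: the derived state is whichever differs from the outgroup's state, so for C1, C3 the derived state is '0', and for the remaining characters it is '1'.
C1 (derived state '0') is shared by Neoodon, Ornithodon, and Platyyx — a synapomorphy uniting that clade.
C2 (derived state '1') is shared by Neoodon, Ophiax, Ornithodon, and Platyyx — a synapomorphy uniting that clade.
Only Neoodon and Ornithodon show the derived state '0' for C3, supporting them as a clade.
C4 (derived state '1') is shared by all ingroup taxa — unites the whole ingroup.
Most parsimonious ingroup topology: ((Ophiax,((Neoodon,Ornithodon),Platyyx)),Haliura).
The clade {Neoodon, Ornithodon} is supported by C3: its derived state '0' occurs in exactly those taxa and in no other taxon (including the outgroup).

C3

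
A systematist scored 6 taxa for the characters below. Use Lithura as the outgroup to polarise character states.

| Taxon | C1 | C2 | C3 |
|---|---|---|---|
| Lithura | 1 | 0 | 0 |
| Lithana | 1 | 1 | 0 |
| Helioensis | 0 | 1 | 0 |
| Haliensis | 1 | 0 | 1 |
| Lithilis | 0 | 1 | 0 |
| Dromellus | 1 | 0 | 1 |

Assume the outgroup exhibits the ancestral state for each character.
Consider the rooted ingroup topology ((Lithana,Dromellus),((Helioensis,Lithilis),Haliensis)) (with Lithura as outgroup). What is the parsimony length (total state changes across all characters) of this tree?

Map each character onto ((Lithana,Dromellus),((Helioensis,Lithilis),Haliensis)) (rooted by Lithura) and count the minimum state changes it requires (Fitch parsimony):
C1: 1; C2: 2; C3: 2.
Total tree length = 5.

5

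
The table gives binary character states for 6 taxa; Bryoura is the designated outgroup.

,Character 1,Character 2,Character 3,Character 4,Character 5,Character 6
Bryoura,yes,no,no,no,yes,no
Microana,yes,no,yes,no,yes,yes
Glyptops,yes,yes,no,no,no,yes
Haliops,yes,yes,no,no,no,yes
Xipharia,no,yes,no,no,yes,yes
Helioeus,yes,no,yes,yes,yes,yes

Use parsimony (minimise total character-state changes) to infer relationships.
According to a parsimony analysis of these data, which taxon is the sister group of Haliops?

Character polarity is set by the outgroup: the derived state is whichever differs from the outgroup's state, so for Character 1, Character 5 the derived state is 'no', and for the remaining characters it is 'yes'.
Character 1 (derived state 'no') is unique to Xipharia (autapomorphy; uninformative for grouping).
Only Glyptops, Haliops, and Xipharia show the derived state 'yes' for Character 2, supporting them as a clade.
Character 3: derived state 'yes' in Helioeus and Microana only — synapomorphy for {Helioeus, Microana}.
Character 4 (derived state 'yes') is unique to Helioeus (autapomorphy; uninformative for grouping).
Character 5 (derived state 'no') is shared by Glyptops and Haliops — a synapomorphy uniting that clade.
All ingroup taxa share the derived state 'yes' for Character 6; it defines the ingroup but does not resolve relationships within it.
Most parsimonious ingroup topology: ((Microana,Helioeus),((Glyptops,Haliops),Xipharia)).
Haliops and Glyptops form a cherry on this tree, so they are sister taxa.

Glyptops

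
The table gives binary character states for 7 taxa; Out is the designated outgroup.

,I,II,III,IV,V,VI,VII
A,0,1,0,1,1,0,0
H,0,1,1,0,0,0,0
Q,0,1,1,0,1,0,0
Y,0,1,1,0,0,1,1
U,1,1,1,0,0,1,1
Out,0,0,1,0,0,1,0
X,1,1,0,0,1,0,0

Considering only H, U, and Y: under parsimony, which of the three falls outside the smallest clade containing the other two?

Character polarity is set by the outgroup: the derived state is whichever differs from the outgroup's state, so for III, VI the derived state is '0', and for the remaining characters it is '1'.
I (state '1') occurs in U and X but conflicts with the nesting implied by the other characters — most parsimoniously interpreted as homoplasy.
All ingroup taxa share the derived state '1' for II; it defines the ingroup but does not resolve relationships within it.
Only A and X show the derived state '0' for III, supporting them as a clade.
IV (derived state '1') is unique to A (autapomorphy; uninformative for grouping).
Only A, Q, and X show the derived state '1' for V, supporting them as a clade.
VI: derived state '0' in A, H, Q, and X only — synapomorphy for {A, H, Q, X}.
Only U and Y show the derived state '1' for VII, supporting them as a clade.
Most parsimonious ingroup topology: (((Q,(A,X)),H),(U,Y)).
Y and U share a more recent common ancestor with each other than either does with H, so H is the least closely related of the three.

H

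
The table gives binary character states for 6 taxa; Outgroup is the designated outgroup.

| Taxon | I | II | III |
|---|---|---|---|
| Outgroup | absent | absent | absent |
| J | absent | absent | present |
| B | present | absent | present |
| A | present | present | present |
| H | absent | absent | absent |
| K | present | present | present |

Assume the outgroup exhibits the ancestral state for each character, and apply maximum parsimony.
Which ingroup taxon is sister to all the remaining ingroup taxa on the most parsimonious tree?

H

The outgroup has state 'absent' for every character, so 'present' is the derived state throughout.
I (derived state 'present') is shared by A, B, and K — a synapomorphy uniting that clade.
II (derived state 'present') is shared by A and K — a synapomorphy uniting that clade.
Only A, B, J, and K show the derived state 'present' for III, supporting them as a clade.
Most parsimonious ingroup topology: ((J,(B,(A,K))),H).
H is sister to the clade containing all other ingroup taxa, so it is the earliest-diverging (most basal) ingroup lineage.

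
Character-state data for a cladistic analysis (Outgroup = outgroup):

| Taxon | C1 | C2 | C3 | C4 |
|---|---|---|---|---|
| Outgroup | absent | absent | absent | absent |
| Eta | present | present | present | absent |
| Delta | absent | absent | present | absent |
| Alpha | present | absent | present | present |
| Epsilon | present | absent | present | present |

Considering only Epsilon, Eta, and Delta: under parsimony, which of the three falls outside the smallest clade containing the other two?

The outgroup has state 'absent' for every character, so 'present' is the derived state throughout.
C1: derived state 'present' in Alpha, Epsilon, and Eta only — synapomorphy for {Alpha, Epsilon, Eta}.
C2 (derived state 'present') is unique to Eta (autapomorphy; uninformative for grouping).
C3 (derived state 'present') is shared by all ingroup taxa — unites the whole ingroup.
C4: derived state 'present' in Alpha and Epsilon only — synapomorphy for {Alpha, Epsilon}.
Most parsimonious ingroup topology: ((Eta,(Alpha,Epsilon)),Delta).
Epsilon and Eta share a more recent common ancestor with each other than either does with Delta, so Delta is the least closely related of the three.

Delta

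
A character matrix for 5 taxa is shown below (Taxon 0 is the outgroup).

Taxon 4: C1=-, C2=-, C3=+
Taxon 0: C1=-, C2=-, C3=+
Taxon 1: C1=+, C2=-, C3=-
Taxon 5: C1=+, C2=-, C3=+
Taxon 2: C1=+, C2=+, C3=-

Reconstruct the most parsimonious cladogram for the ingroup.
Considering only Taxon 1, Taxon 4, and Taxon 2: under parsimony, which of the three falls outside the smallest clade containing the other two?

Character polarity is set by the outgroup: the derived state is whichever differs from the outgroup's state, so for C3 the derived state is '-', and for the remaining characters it is '+'.
Only Taxon 1, Taxon 2, and Taxon 5 show the derived state '+' for C1, supporting them as a clade.
C2 (derived state '+') is unique to Taxon 2 (autapomorphy; uninformative for grouping).
Only Taxon 1 and Taxon 2 show the derived state '-' for C3, supporting them as a clade.
Most parsimonious ingroup topology: (Taxon 4,((Taxon 2,Taxon 1),Taxon 5)).
Taxon 2 and Taxon 1 share a more recent common ancestor with each other than either does with Taxon 4, so Taxon 4 is the least closely related of the three.

Taxon 4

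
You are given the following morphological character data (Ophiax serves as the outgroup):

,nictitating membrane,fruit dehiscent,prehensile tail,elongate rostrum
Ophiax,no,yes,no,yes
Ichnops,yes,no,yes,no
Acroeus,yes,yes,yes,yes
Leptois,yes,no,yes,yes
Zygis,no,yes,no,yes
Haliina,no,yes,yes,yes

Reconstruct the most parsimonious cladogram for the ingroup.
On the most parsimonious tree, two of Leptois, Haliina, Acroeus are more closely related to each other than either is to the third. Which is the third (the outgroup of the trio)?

Haliina

Character polarity is set by the outgroup: the derived state is whichever differs from the outgroup's state, so for fruit dehiscent, elongate rostrum the derived state is 'no', and for the remaining characters it is 'yes'.
nictitating membrane (derived state 'yes') is shared by Acroeus, Ichnops, and Leptois — a synapomorphy uniting that clade.
fruit dehiscent (derived state 'no') is shared by Ichnops and Leptois — a synapomorphy uniting that clade.
prehensile tail: derived state 'yes' in Acroeus, Haliina, Ichnops, and Leptois only — synapomorphy for {Acroeus, Haliina, Ichnops, Leptois}.
elongate rostrum: derived state 'no' in Ichnops only — an autapomorphy, so it tells us nothing about relationships among taxa.
Most parsimonious ingroup topology: ((((Ichnops,Leptois),Acroeus),Haliina),Zygis).
Leptois and Acroeus share a more recent common ancestor with each other than either does with Haliina, so Haliina is the least closely related of the three.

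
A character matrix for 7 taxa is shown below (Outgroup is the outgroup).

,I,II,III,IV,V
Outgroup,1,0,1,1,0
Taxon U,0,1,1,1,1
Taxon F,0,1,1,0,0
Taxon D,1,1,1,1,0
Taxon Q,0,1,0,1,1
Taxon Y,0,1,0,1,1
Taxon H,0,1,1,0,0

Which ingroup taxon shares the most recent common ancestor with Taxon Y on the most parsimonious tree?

Character polarity is set by the outgroup: the derived state is whichever differs from the outgroup's state, so for I, III, IV the derived state is '0', and for the remaining characters it is '1'.
Only Taxon F, Taxon H, Taxon Q, Taxon U, and Taxon Y show the derived state '0' for I, supporting them as a clade.
All ingroup taxa share the derived state '1' for II; it defines the ingroup but does not resolve relationships within it.
III (derived state '0') is shared by Taxon Q and Taxon Y — a synapomorphy uniting that clade.
IV: derived state '0' in Taxon F and Taxon H only — synapomorphy for {Taxon F, Taxon H}.
Only Taxon Q, Taxon U, and Taxon Y show the derived state '1' for V, supporting them as a clade.
Most parsimonious ingroup topology: (((Taxon U,(Taxon Q,Taxon Y)),(Taxon F,Taxon H)),Taxon D).
Taxon Y and Taxon Q form a cherry on this tree, so they are sister taxa.

Taxon Q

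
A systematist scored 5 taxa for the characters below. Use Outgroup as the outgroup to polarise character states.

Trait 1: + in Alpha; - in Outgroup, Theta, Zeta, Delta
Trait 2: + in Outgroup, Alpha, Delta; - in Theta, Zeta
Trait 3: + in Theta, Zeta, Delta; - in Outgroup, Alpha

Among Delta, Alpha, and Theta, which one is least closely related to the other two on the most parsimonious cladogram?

Alpha

Character polarity is set by the outgroup: the derived state is whichever differs from the outgroup's state, so for Trait 2 the derived state is '-', and for the remaining characters it is '+'.
Trait 1: derived state '+' in Alpha only — an autapomorphy, so it tells us nothing about relationships among taxa.
Only Theta and Zeta show the derived state '-' for Trait 2, supporting them as a clade.
Only Delta, Theta, and Zeta show the derived state '+' for Trait 3, supporting them as a clade.
Most parsimonious ingroup topology: (((Theta,Zeta),Delta),Alpha).
Delta and Theta share a more recent common ancestor with each other than either does with Alpha, so Alpha is the least closely related of the three.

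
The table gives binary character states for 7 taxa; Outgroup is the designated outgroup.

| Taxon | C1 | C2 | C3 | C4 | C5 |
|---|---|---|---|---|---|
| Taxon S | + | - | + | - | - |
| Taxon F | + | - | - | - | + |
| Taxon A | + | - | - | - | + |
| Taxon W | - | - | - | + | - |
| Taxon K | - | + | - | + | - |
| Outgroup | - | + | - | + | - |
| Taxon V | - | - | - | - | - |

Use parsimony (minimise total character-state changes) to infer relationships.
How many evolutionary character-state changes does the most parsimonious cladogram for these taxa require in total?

Character polarity is set by the outgroup: the derived state is whichever differs from the outgroup's state, so for C2, C4 the derived state is '-', and for the remaining characters it is '+'.
C1: derived state '+' in Taxon A, Taxon F, and Taxon S only — synapomorphy for {Taxon A, Taxon F, Taxon S}.
Only Taxon A, Taxon F, Taxon S, Taxon V, and Taxon W show the derived state '-' for C2, supporting them as a clade.
C3: derived state '+' in Taxon S only — an autapomorphy, so it tells us nothing about relationships among taxa.
Only Taxon A, Taxon F, Taxon S, and Taxon V show the derived state '-' for C4, supporting them as a clade.
C5: derived state '+' in Taxon A and Taxon F only — synapomorphy for {Taxon A, Taxon F}.
Most parsimonious ingroup topology: ((((Taxon S,(Taxon F,Taxon A)),Taxon V),Taxon W),Taxon K).
Changes per character on this tree: C1: 1; C2: 1; C3: 1; C4: 1; C5: 1.
Total = 5.

5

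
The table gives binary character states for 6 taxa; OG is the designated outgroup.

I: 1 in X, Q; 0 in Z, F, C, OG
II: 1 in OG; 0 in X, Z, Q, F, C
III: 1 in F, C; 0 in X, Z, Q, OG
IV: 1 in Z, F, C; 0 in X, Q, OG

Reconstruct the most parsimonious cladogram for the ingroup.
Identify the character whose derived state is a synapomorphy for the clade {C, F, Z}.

IV

Character polarity is set by the outgroup: the derived state is whichever differs from the outgroup's state, so for II the derived state is '0', and for the remaining characters it is '1'.
Only Q and X show the derived state '1' for I, supporting them as a clade.
All ingroup taxa share the derived state '0' for II; it defines the ingroup but does not resolve relationships within it.
III: derived state '1' in C and F only — synapomorphy for {C, F}.
Only C, F, and Z show the derived state '1' for IV, supporting them as a clade.
Most parsimonious ingroup topology: ((Z,(F,C)),(Q,X)).
The clade {C, F, Z} is supported by IV: its derived state '1' occurs in exactly those taxa and in no other taxon (including the outgroup).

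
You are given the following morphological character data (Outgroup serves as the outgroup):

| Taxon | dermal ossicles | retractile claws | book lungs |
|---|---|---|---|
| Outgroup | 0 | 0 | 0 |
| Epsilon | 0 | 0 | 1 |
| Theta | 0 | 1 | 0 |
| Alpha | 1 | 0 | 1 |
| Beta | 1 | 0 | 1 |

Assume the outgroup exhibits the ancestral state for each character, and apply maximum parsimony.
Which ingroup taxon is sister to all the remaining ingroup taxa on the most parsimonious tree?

Theta

The outgroup has state '0' for every character, so '1' is the derived state throughout.
Only Alpha and Beta show the derived state '1' for dermal ossicles, supporting them as a clade.
retractile claws (derived state '1') is unique to Theta (autapomorphy; uninformative for grouping).
book lungs: derived state '1' in Alpha, Beta, and Epsilon only — synapomorphy for {Alpha, Beta, Epsilon}.
Most parsimonious ingroup topology: ((Epsilon,(Alpha,Beta)),Theta).
Theta is sister to the clade containing all other ingroup taxa, so it is the earliest-diverging (most basal) ingroup lineage.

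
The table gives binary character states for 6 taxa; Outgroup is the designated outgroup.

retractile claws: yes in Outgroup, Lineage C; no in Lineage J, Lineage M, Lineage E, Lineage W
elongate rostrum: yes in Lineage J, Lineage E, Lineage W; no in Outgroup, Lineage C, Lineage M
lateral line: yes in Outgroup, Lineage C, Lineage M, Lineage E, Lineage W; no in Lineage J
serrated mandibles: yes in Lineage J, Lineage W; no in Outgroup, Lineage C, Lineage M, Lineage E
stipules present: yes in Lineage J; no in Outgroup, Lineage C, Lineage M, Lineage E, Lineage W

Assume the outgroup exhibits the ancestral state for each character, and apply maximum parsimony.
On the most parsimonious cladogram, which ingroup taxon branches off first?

Character polarity is set by the outgroup: the derived state is whichever differs from the outgroup's state, so for retractile claws, lateral line the derived state is 'no', and for the remaining characters it is 'yes'.
retractile claws (derived state 'no') is shared by Lineage E, Lineage J, Lineage M, and Lineage W — a synapomorphy uniting that clade.
elongate rostrum (derived state 'yes') is shared by Lineage E, Lineage J, and Lineage W — a synapomorphy uniting that clade.
lateral line: derived state 'no' in Lineage J only — an autapomorphy, so it tells us nothing about relationships among taxa.
serrated mandibles (derived state 'yes') is shared by Lineage J and Lineage W — a synapomorphy uniting that clade.
stipules present: derived state 'yes' in Lineage J only — an autapomorphy, so it tells us nothing about relationships among taxa.
Most parsimonious ingroup topology: (Lineage C,(((Lineage J,Lineage W),Lineage E),Lineage M)).
Lineage C is sister to the clade containing all other ingroup taxa, so it is the earliest-diverging (most basal) ingroup lineage.

Lineage C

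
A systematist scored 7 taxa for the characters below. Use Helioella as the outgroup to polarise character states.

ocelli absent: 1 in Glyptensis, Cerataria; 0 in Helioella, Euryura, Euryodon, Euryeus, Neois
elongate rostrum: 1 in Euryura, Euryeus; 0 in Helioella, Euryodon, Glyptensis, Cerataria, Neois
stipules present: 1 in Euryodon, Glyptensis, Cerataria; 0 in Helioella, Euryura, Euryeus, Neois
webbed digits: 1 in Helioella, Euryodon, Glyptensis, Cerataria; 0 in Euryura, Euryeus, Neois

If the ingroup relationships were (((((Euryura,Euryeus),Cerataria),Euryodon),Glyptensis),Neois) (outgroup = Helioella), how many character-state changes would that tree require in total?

7

Map each character onto (((((Euryura,Euryeus),Cerataria),Euryodon),Glyptensis),Neois) (rooted by Helioella) and count the minimum state changes it requires (Fitch parsimony):
ocelli absent: 2; elongate rostrum: 1; stipules present: 2; webbed digits: 2.
Total tree length = 7.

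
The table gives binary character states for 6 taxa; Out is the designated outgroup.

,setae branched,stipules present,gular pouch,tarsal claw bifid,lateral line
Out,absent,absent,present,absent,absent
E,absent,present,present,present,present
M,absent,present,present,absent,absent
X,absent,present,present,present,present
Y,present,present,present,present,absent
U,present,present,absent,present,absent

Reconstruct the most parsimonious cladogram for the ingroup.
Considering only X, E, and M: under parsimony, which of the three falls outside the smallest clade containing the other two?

Character polarity is set by the outgroup: the derived state is whichever differs from the outgroup's state, so for gular pouch the derived state is 'absent', and for the remaining characters it is 'present'.
setae branched: derived state 'present' in U and Y only — synapomorphy for {U, Y}.
All ingroup taxa share the derived state 'present' for stipules present; it defines the ingroup but does not resolve relationships within it.
gular pouch: derived state 'absent' in U only — an autapomorphy, so it tells us nothing about relationships among taxa.
Only E, U, X, and Y show the derived state 'present' for tarsal claw bifid, supporting them as a clade.
Only E and X show the derived state 'present' for lateral line, supporting them as a clade.
Most parsimonious ingroup topology: (((E,X),(Y,U)),M).
X and E share a more recent common ancestor with each other than either does with M, so M is the least closely related of the three.

M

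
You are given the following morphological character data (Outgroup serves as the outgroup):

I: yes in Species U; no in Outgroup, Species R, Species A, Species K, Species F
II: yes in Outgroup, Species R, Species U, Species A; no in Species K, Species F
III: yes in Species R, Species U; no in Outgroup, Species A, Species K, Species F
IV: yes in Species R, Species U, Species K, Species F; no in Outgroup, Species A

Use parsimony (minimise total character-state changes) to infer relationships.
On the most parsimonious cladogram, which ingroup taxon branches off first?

Character polarity is set by the outgroup: the derived state is whichever differs from the outgroup's state, so for II the derived state is 'no', and for the remaining characters it is 'yes'.
I (derived state 'yes') is unique to Species U (autapomorphy; uninformative for grouping).
II: derived state 'no' in Species F and Species K only — synapomorphy for {Species F, Species K}.
III: derived state 'yes' in Species R and Species U only — synapomorphy for {Species R, Species U}.
Only Species F, Species K, Species R, and Species U show the derived state 'yes' for IV, supporting them as a clade.
Most parsimonious ingroup topology: (((Species R,Species U),(Species K,Species F)),Species A).
Species A is sister to the clade containing all other ingroup taxa, so it is the earliest-diverging (most basal) ingroup lineage.

Species A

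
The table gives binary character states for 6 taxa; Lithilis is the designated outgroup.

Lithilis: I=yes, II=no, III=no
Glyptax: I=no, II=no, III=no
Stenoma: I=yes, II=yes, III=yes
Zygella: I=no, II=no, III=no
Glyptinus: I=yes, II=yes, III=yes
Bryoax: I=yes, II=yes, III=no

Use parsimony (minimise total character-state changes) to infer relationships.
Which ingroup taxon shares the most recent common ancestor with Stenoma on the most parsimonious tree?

Glyptinus

Character polarity is set by the outgroup: the derived state is whichever differs from the outgroup's state, so for I the derived state is 'no', and for the remaining characters it is 'yes'.
I (derived state 'no') is shared by Glyptax and Zygella — a synapomorphy uniting that clade.
Only Bryoax, Glyptinus, and Stenoma show the derived state 'yes' for II, supporting them as a clade.
III: derived state 'yes' in Glyptinus and Stenoma only — synapomorphy for {Glyptinus, Stenoma}.
Most parsimonious ingroup topology: (((Stenoma,Glyptinus),Bryoax),(Zygella,Glyptax)).
Stenoma and Glyptinus form a cherry on this tree, so they are sister taxa.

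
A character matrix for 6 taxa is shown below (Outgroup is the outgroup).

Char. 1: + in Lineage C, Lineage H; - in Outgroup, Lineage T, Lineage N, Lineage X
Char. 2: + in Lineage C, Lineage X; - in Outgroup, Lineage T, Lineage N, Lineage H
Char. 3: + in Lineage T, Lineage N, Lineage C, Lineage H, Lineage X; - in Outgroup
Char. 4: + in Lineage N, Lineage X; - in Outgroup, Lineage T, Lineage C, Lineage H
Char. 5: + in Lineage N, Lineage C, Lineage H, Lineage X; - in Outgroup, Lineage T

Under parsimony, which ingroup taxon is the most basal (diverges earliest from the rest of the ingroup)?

The outgroup has state '-' for every character, so '+' is the derived state throughout.
Char. 1 (derived state '+') is shared by Lineage C and Lineage H — a synapomorphy uniting that clade.
Char. 2 groups Lineage C and Lineage X, which is incompatible with the clades supported by the remaining characters; treating it as convergent (homoplasy) costs fewer steps than any alternative tree.
Char. 3 (derived state '+') is shared by all ingroup taxa — unites the whole ingroup.
Only Lineage N and Lineage X show the derived state '+' for Char. 4, supporting them as a clade.
Only Lineage C, Lineage H, Lineage N, and Lineage X show the derived state '+' for Char. 5, supporting them as a clade.
Most parsimonious ingroup topology: (Lineage T,((Lineage N,Lineage X),(Lineage C,Lineage H))).
Lineage T is sister to the clade containing all other ingroup taxa, so it is the earliest-diverging (most basal) ingroup lineage.

Lineage T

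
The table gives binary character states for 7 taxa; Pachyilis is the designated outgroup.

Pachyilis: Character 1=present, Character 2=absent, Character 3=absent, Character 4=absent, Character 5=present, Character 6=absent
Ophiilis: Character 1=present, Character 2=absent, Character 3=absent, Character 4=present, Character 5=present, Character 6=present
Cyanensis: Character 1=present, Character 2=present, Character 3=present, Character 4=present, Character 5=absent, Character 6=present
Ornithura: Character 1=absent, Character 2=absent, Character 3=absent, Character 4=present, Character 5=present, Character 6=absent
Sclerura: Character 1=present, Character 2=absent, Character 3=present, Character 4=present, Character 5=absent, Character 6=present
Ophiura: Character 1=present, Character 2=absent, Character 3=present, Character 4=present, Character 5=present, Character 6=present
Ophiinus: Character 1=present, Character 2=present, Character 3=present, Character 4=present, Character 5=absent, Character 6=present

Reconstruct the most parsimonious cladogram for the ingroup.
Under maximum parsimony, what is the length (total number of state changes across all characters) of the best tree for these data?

6

Character polarity is set by the outgroup: the derived state is whichever differs from the outgroup's state, so for Character 1, Character 5 the derived state is 'absent', and for the remaining characters it is 'present'.
Character 1 (derived state 'absent') is unique to Ornithura (autapomorphy; uninformative for grouping).
Character 2 (derived state 'present') is shared by Cyanensis and Ophiinus — a synapomorphy uniting that clade.
Character 3 (derived state 'present') is shared by Cyanensis, Ophiinus, Ophiura, and Sclerura — a synapomorphy uniting that clade.
All ingroup taxa share the derived state 'present' for Character 4; it defines the ingroup but does not resolve relationships within it.
Character 5: derived state 'absent' in Cyanensis, Ophiinus, and Sclerura only — synapomorphy for {Cyanensis, Ophiinus, Sclerura}.
Only Cyanensis, Ophiilis, Ophiinus, Ophiura, and Sclerura show the derived state 'present' for Character 6, supporting them as a clade.
Most parsimonious ingroup topology: ((Ophiilis,(((Cyanensis,Ophiinus),Sclerura),Ophiura)),Ornithura).
Changes per character on this tree: Character 1: 1; Character 2: 1; Character 3: 1; Character 4: 1; Character 5: 1; Character 6: 1.
Total = 6.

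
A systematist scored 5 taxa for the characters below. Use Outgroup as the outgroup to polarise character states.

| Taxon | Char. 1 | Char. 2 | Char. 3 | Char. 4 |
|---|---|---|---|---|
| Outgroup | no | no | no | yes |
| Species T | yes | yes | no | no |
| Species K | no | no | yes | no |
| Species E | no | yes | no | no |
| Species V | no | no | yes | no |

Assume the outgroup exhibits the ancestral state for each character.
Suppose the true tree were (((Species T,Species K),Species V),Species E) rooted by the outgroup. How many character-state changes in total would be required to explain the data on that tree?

6

Map each character onto (((Species T,Species K),Species V),Species E) (rooted by Outgroup) and count the minimum state changes it requires (Fitch parsimony):
Char. 1: 1; Char. 2: 2; Char. 3: 2; Char. 4: 1.
Total tree length = 6.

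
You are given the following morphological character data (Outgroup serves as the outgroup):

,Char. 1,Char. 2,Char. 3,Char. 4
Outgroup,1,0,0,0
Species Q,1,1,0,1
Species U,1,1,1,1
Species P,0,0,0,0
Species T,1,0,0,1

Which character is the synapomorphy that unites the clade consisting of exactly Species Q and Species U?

Char. 2

Character polarity is set by the outgroup: the derived state is whichever differs from the outgroup's state, so for Char. 1 the derived state is '0', and for the remaining characters it is '1'.
Char. 1: derived state '0' in Species P only — an autapomorphy, so it tells us nothing about relationships among taxa.
Only Species Q and Species U show the derived state '1' for Char. 2, supporting them as a clade.
Char. 3: derived state '1' in Species U only — an autapomorphy, so it tells us nothing about relationships among taxa.
Char. 4: derived state '1' in Species Q, Species T, and Species U only — synapomorphy for {Species Q, Species T, Species U}.
Most parsimonious ingroup topology: (((Species Q,Species U),Species T),Species P).
The clade {Species Q, Species U} is supported by Char. 2: its derived state '1' occurs in exactly those taxa and in no other taxon (including the outgroup).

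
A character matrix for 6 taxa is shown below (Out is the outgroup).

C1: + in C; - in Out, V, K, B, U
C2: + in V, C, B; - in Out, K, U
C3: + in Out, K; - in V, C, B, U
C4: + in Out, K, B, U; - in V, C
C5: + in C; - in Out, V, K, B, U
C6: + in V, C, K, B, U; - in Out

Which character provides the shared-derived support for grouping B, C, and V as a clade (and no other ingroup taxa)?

C2

Character polarity is set by the outgroup: the derived state is whichever differs from the outgroup's state, so for C3, C4 the derived state is '-', and for the remaining characters it is '+'.
C1 (derived state '+') is unique to C (autapomorphy; uninformative for grouping).
C2 (derived state '+') is shared by B, C, and V — a synapomorphy uniting that clade.
Only B, C, U, and V show the derived state '-' for C3, supporting them as a clade.
Only C and V show the derived state '-' for C4, supporting them as a clade.
C5 (derived state '+') is unique to C (autapomorphy; uninformative for grouping).
C6 (derived state '+') is shared by all ingroup taxa — unites the whole ingroup.
Most parsimonious ingroup topology: ((((V,C),B),U),K).
The clade {B, C, V} is supported by C2: its derived state '+' occurs in exactly those taxa and in no other taxon (including the outgroup).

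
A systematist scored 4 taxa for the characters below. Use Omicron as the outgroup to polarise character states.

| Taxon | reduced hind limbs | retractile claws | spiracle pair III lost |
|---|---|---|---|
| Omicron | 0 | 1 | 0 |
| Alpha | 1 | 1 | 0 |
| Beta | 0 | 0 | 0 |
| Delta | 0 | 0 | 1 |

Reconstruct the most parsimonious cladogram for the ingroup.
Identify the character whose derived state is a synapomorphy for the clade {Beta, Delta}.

Character polarity is set by the outgroup: the derived state is whichever differs from the outgroup's state, so for retractile claws the derived state is '0', and for the remaining characters it is '1'.
reduced hind limbs: derived state '1' in Alpha only — an autapomorphy, so it tells us nothing about relationships among taxa.
retractile claws: derived state '0' in Beta and Delta only — synapomorphy for {Beta, Delta}.
spiracle pair III lost (derived state '1') is unique to Delta (autapomorphy; uninformative for grouping).
Most parsimonious ingroup topology: (Alpha,(Beta,Delta)).
The clade {Beta, Delta} is supported by retractile claws: its derived state '0' occurs in exactly those taxa and in no other taxon (including the outgroup).

retractile claws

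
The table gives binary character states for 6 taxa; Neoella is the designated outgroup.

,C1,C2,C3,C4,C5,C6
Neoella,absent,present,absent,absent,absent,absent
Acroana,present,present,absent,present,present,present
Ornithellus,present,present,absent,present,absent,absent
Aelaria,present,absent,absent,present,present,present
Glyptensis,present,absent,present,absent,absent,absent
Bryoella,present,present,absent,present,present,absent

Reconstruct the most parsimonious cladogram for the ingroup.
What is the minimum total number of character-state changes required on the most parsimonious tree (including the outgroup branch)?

Character polarity is set by the outgroup: the derived state is whichever differs from the outgroup's state, so for C2 the derived state is 'absent', and for the remaining characters it is 'present'.
All ingroup taxa share the derived state 'present' for C1; it defines the ingroup but does not resolve relationships within it.
C2 groups Aelaria and Glyptensis, which is incompatible with the clades supported by the remaining characters; treating it as convergent (homoplasy) costs fewer steps than any alternative tree.
C3: derived state 'present' in Glyptensis only — an autapomorphy, so it tells us nothing about relationships among taxa.
C4 (derived state 'present') is shared by Acroana, Aelaria, Bryoella, and Ornithellus — a synapomorphy uniting that clade.
C5 (derived state 'present') is shared by Acroana, Aelaria, and Bryoella — a synapomorphy uniting that clade.
C6: derived state 'present' in Acroana and Aelaria only — synapomorphy for {Acroana, Aelaria}.
Most parsimonious ingroup topology: ((((Acroana,Aelaria),Bryoella),Ornithellus),Glyptensis).
Changes per character on this tree: C1: 1; C2: 2; C3: 1; C4: 1; C5: 1; C6: 1.
Total = 7.

7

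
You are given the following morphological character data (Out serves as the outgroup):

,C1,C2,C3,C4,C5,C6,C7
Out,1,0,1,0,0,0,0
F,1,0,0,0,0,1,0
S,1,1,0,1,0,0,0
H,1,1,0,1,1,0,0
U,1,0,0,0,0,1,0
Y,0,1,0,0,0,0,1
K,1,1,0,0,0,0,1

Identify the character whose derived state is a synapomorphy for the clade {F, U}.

C6

Character polarity is set by the outgroup: the derived state is whichever differs from the outgroup's state, so for C1, C3 the derived state is '0', and for the remaining characters it is '1'.
C1 (derived state '0') is unique to Y (autapomorphy; uninformative for grouping).
Only H, K, S, and Y show the derived state '1' for C2, supporting them as a clade.
C3 (derived state '0') is shared by all ingroup taxa — unites the whole ingroup.
C4 (derived state '1') is shared by H and S — a synapomorphy uniting that clade.
C5 (derived state '1') is unique to H (autapomorphy; uninformative for grouping).
C6 (derived state '1') is shared by F and U — a synapomorphy uniting that clade.
C7: derived state '1' in K and Y only — synapomorphy for {K, Y}.
Most parsimonious ingroup topology: ((F,U),((S,H),(Y,K))).
The clade {F, U} is supported by C6: its derived state '1' occurs in exactly those taxa and in no other taxon (including the outgroup).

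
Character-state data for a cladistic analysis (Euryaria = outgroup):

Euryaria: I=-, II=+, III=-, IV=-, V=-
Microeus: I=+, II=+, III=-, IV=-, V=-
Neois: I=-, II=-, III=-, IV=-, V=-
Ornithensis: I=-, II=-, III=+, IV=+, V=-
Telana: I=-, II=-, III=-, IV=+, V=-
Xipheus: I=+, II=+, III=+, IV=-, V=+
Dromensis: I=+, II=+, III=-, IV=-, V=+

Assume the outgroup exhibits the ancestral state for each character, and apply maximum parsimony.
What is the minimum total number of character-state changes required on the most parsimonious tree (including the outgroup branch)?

Character polarity is set by the outgroup: the derived state is whichever differs from the outgroup's state, so for II the derived state is '-', and for the remaining characters it is '+'.
Only Dromensis, Microeus, and Xipheus show the derived state '+' for I, supporting them as a clade.
Only Neois, Ornithensis, and Telana show the derived state '-' for II, supporting them as a clade.
III (state '+') occurs in Ornithensis and Xipheus but conflicts with the nesting implied by the other characters — most parsimoniously interpreted as homoplasy.
IV: derived state '+' in Ornithensis and Telana only — synapomorphy for {Ornithensis, Telana}.
Only Dromensis and Xipheus show the derived state '+' for V, supporting them as a clade.
Most parsimonious ingroup topology: ((Microeus,(Xipheus,Dromensis)),(Neois,(Ornithensis,Telana))).
Changes per character on this tree: I: 1; II: 1; III: 2; IV: 1; V: 1.
Total = 6.

6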